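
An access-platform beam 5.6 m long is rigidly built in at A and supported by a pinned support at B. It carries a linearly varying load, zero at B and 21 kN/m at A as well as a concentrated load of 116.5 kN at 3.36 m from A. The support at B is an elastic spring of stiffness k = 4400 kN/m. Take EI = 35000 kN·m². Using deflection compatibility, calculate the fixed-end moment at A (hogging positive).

M_A = 195.1 kN·m

Remove the prop at B; the released (primary) structure is a cantilever built in at A.
Downward deflection at the released point B due to the loads:
  triangular load, peak 21 at the fixed end: w₀L⁴/(30EI) = 688.4/EI
  point load 116.5 at a = 3.36: Pa²(3L − a)/(6EI) = 2946/EI
  δ_0 = 3635/EI
Flexibility coefficient — unit upward force at B: δ_{BB} = L³/(3EI) = 58.54/EI.
With EI = 35000 kN·m²: δ_0 = 0.10384 m and δ_{BB} = 0.001673 m/kN.
Compatibility — the spring shortens by R_B/k under the reaction it provides: δ_0 − R_B·δ_{BB} = R_B/k. With 1/k = 0.000227 m/kN, R_B = δ_0 / (δ_{BB} + 1/k) = 0.10384 / (0.001673 + 0.000227) = 54.66 kN.
Moment equilibrium about A: M_A = Σ(load moments about A) − R_B·L = 501.2 − 54.66×5.6 = 195.1 kN·m.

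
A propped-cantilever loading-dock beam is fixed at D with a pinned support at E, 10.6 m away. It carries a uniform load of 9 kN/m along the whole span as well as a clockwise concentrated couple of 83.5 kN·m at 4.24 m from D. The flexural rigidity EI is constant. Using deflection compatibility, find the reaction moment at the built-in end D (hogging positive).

M_D = 129.7 kN·m

Release the roller at E. Primary structure: cantilever fixed at D.
Primary-structure tip deflection at E by superposition:
  UDL 9: wL⁴/(8EI) = 14203/EI
  clockwise couple 83.5 at a = 4.24: M₀a(2L − a)/(2EI) = 3002/EI
  δ_0 = 17205/EI
Flexibility coefficient — unit upward force at E: δ_{EE} = L³/(3EI) = 397/EI.
The prop prevents deflection at E: R_E = δ_0/δ_{EE} = 17205/397 = 43.34 kN.
Moment equilibrium about D: M_D = Σ(load moments about D) − R_E·L = 589.1 − 43.34×10.6 = 129.7 kN·m.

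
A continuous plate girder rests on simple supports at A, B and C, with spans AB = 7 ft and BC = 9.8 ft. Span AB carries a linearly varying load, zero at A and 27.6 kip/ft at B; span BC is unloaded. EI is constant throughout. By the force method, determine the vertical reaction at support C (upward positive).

Take M_B as the redundant. Released structure: two simple spans AB and BC with a hinge at B.
Rotations at B on the released spans (each span's end-slope, ×1/EI):
  span AB: triangular load, peak 27.6: w₀L³/(45EI) = 210.4/EI
  relative rotation θ_0 = (210.4 + 0)/EI = 210.4/EI
A unit hogging moment at B produces rotation L₁/(3EI) + L₂/(3EI) = 5.6/EI.
Compatibility: M_B·(L₁+L₂)/(3EI) = θ_0, giving M_B = 37.57 kip·ft (hogging).
Span BC, ΣM about C: R_B^{BC}·9.8 = 0 + 37.57, so R_B^{BC} = 3.833 kip and R_C = 0 − 3.833 = -3.833 kip.

R_C = -3.833 kip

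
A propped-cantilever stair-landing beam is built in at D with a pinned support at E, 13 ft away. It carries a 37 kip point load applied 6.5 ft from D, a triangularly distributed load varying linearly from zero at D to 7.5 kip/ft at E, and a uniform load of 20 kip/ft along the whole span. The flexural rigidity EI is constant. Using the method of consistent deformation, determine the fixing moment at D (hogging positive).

Release the roller at E. Primary structure: cantilever fixed at D.
Primary-structure tip deflection at E by superposition:
  point load 37 at a = 6.5: Pa²(3L − a)/(6EI) = 8468/EI
  triangular load, peak 7.5 at the free end: 11w₀L⁴/(120EI) = 19636/EI
  UDL 20: wL⁴/(8EI) = 71402/EI
  δ_0 = 99506/EI
Flexibility coefficient — unit upward force at E: δ_{EE} = L³/(3EI) = 732.3/EI.
Compatibility at E: δ_0 − R_E·δ_{EE} = 0, so R_E = 99506/732.3 = 135.9 kip.
Moment equilibrium about D: M_D = Σ(load moments about D) − R_E·L = 2353 − 135.9×13 = 586.6 kip·ft.

M_D = 586.6 kip·ft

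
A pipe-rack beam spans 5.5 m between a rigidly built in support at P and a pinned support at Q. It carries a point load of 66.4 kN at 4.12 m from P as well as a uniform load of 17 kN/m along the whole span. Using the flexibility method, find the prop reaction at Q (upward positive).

Release the roller at Q. Primary structure: cantilever fixed at P.
Primary-structure tip deflection at Q by superposition:
  point load 66.4 at a = 4.12: Pa²(3L − a)/(6EI) = 2326/EI
  UDL 17: wL⁴/(8EI) = 1945/EI
  δ_0 = 4270/EI
Tip deflection under a unit load at Q: L³/(3EI) = 55.46/EI.
The prop prevents deflection at Q: R_Q = δ_0/δ_{QQ} = 4270/55.46 = 77 kN.

R_Q = 77 kN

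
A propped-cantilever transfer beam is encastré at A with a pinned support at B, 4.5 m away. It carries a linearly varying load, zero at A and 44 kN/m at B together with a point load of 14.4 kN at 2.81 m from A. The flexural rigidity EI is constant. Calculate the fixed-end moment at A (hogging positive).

Choose R_B as the redundant. The primary structure is the cantilever fixed at A.
Deflection at B on the released cantilever, summing each load's contribution:
  triangular load, peak 44 at the free end: 11w₀L⁴/(120EI) = 1654/EI
  point load 14.4 at a = 2.81: Pa²(3L − a)/(6EI) = 202.6/EI
  δ_0 = 1857/EI
Tip deflection under a unit load at B: L³/(3EI) = 30.38/EI.
Compatibility at B: δ_0 − R_B·δ_{BB} = 0, so R_B = 1857/30.38 = 61.12 kN.
Moment equilibrium about A: M_A = Σ(load moments about A) − R_B·L = 337.5 − 61.12×4.5 = 62.43 kN·m.

M_A = 62.43 kN·m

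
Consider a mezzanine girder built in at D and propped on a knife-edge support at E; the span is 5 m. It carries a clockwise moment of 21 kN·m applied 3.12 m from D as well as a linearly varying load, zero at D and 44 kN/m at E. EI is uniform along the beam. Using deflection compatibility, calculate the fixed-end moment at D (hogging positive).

M_D = 58.12 kN·m

Take the reaction at E as the redundant and release it; the primary structure is a cantilever fixed at D.
Primary-structure tip deflection at E by superposition:
  clockwise couple 21 at a = 3.12: M₀a(2L − a)/(2EI) = 225.4/EI
  triangular load, peak 44 at the free end: 11w₀L⁴/(120EI) = 2521/EI
  δ_0 = 2746/EI
Tip deflection under a unit load at E: L³/(3EI) = 41.67/EI.
The prop prevents deflection at E: R_E = δ_0/δ_{EE} = 2746/41.67 = 65.91 kN.
Moment equilibrium about D: M_D = Σ(load moments about D) − R_E·L = 387.7 − 65.91×5 = 58.12 kN·m.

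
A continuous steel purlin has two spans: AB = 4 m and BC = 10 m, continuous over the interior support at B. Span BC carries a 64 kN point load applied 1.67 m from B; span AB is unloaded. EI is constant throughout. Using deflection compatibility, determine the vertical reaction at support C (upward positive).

R_C = 4.86 kN

Release continuity at B by inserting a hinge; the redundant is the internal moment M_B. The primary structure is two simply-supported spans AB and BC.
End slopes at the hinge B, treating each span as simply supported:
  span BC: point load 64 at a = 1.67: Pab(L + b)/(6LEI) = 272/EI
  relative rotation θ_0 = (0 + 272)/EI = 272/EI
A unit hogging moment at B produces rotation L₁/(3EI) + L₂/(3EI) = 4.667/EI.
Slope continuity at B: θ_0 = M_B·4.667/EI, so M_B = 272/4.667 = 58.28 kN·m (hogging).
Span BC, ΣM about C: R_B^{BC}·10 = 533.1 + 58.28, so R_B^{BC} = 59.14 kN and R_C = 64 − 59.14 = 4.86 kN.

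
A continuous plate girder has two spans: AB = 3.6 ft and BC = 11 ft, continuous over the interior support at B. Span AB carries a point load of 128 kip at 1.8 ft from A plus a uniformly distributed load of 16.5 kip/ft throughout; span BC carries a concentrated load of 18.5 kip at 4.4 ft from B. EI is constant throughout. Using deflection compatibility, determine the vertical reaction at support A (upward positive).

Take M_B as the redundant. Released structure: two simple spans AB and BC with a hinge at B.
Rotations at B on the released spans (each span's end-slope, ×1/EI):
  span AB: point load 128 at a = 1.8: Pab(L + a)/(6LEI) = 103.7/EI
  span AB: UDL 16.5: wL³/(24EI) = 32.08/EI
  span BC: point load 18.5 at a = 4.4: Pab(L + b)/(6LEI) = 143.3/EI
  relative rotation θ_0 = (135.8 + 143.3)/EI = 279/EI
A unit hogging moment at B produces rotation L₁/(3EI) + L₂/(3EI) = 4.867/EI.
Compatibility: M_B·(L₁+L₂)/(3EI) = θ_0, giving M_B = 57.33 kip·ft (hogging).
Span AB, ΣM about A with M_B applied at B: R_B^{AB}·3.6 = 337.3 + 57.33, so R_B^{AB} = 109.6 kip and R_A = 187.4 − 109.6 = 77.77 kip.

R_A = 77.77 kip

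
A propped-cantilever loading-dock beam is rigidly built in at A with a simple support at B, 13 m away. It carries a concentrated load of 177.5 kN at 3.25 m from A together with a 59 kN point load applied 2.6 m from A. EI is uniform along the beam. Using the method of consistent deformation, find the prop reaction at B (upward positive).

R_B = 18.56 kN

Take the reaction at B as the redundant and release it; the primary structure is a cantilever fixed at A.
Primary-structure tip deflection at B by superposition:
  point load 177.5 at a = 3.25: Pa²(3L − a)/(6EI) = 11171/EI
  point load 59 at a = 2.6: Pa²(3L − a)/(6EI) = 2420/EI
  δ_0 = 13591/EI
Tip deflection under a unit load at B: L³/(3EI) = 732.3/EI.
The prop prevents deflection at B: R_B = δ_0/δ_{BB} = 13591/732.3 = 18.56 kN.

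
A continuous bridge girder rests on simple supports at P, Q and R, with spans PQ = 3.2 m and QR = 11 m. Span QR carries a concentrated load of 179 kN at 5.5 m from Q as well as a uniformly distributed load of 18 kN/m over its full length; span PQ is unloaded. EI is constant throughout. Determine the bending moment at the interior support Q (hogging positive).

M_Q = 496.9 kN·m

Release continuity at Q by inserting a hinge; the redundant is the internal moment M_Q. The primary structure is two simply-supported spans PQ and QR.
End slopes at the hinge Q, treating each span as simply supported:
  span QR: point load 179 at a = 5.5: Pab(L + b)/(6LEI) = 1354/EI
  span QR: UDL 18: wL³/(24EI) = 998.2/EI
  relative rotation θ_0 = (0 + 2352)/EI = 2352/EI
A unit hogging moment at Q produces rotation L₁/(3EI) + L₂/(3EI) = 4.733/EI.
Slope continuity at Q: θ_0 = M_Q·4.733/EI, so M_Q = 2352/4.733 = 496.9 kN·m (hogging).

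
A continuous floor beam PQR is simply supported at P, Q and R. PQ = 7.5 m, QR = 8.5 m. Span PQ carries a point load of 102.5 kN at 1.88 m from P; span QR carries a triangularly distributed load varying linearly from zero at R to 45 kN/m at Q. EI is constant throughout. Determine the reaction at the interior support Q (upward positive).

R_Q = 192.7 kN

Release continuity at Q by inserting a hinge; the redundant is the internal moment M_Q. The primary structure is two simply-supported spans PQ and QR.
Discontinuity in slope at Q on the released structure — sum the simple-span end rotations:
  span PQ: point load 102.5 at a = 1.88: Pab(L + a)/(6LEI) = 225.7/EI
  span QR: triangular load, peak 45: w₀L³/(45EI) = 614.1/EI
  relative rotation θ_0 = (225.7 + 614.1)/EI = 839.9/EI
A unit hogging moment at Q produces rotation L₁/(3EI) + L₂/(3EI) = 5.333/EI.
Slope continuity at Q: θ_0 = M_Q·5.333/EI, so M_Q = 839.9/5.333 = 157.5 kN·m (hogging).
Span PQ, ΣM about P with M_Q applied at Q: R_Q^{PQ}·7.5 = 192.7 + 157.5, so R_Q^{PQ} = 46.69 kN and R_P = 102.5 − 46.69 = 55.81 kN.
Span QR, ΣM about R: R_Q^{QR}·8.5 = 1084 + 157.5, so R_Q^{QR} = 146 kN and R_R = 191.2 − 146 = 45.22 kN.
R_Q = 46.69 + 146 = 192.7 kN.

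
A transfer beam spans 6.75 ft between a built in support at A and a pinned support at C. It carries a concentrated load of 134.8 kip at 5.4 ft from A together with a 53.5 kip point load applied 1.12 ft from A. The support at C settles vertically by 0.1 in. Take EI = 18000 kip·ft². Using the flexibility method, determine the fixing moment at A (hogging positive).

Release the roller at C. Primary structure: cantilever fixed at A.
Downward deflection at the released point C due to the loads:
  point load 134.8 at a = 5.4: Pa²(3L − a)/(6EI) = 9729/EI
  point load 53.5 at a = 1.12: Pa²(3L − a)/(6EI) = 214/EI
  δ_0 = 9943/EI
Flexibility coefficient — unit upward force at C: δ_{CC} = L³/(3EI) = 102.5/EI.
With EI = 18000 kip·ft²: δ_0 = 0.55237 ft and δ_{CC} = 0.005695 ft/kip.
Compatibility — the beam at C must follow the support down by 0.008333 ft: δ_0 − R_C·δ_{CC} = 0.008333, so R_C = (0.55237 − 0.008333)/0.005695 = 95.52 kip.
Moment equilibrium about A: M_A = Σ(load moments about A) − R_C·L = 787.8 − 95.52×6.75 = 143.1 kip·ft.

M_A = 143.1 kip·ft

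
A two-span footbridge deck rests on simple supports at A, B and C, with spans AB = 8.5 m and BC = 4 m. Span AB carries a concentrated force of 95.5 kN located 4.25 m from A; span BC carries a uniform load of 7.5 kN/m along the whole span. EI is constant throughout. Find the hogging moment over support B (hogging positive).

Insert a hinge at B; M_B is the redundant, and each span becomes simply supported.
Rotations at B on the released spans (each span's end-slope, ×1/EI):
  span AB: point load 95.5 at a = 4.25: Pab(L + a)/(6LEI) = 431.2/EI
  span BC: UDL 7.5: wL³/(24EI) = 20/EI
  relative rotation θ_0 = (431.2 + 20)/EI = 451.2/EI
A unit hogging moment at B produces rotation L₁/(3EI) + L₂/(3EI) = 4.167/EI.
Slope continuity at B: θ_0 = M_B·4.167/EI, so M_B = 451.2/4.167 = 108.3 kN·m (hogging).

M_B = 108.3 kN·m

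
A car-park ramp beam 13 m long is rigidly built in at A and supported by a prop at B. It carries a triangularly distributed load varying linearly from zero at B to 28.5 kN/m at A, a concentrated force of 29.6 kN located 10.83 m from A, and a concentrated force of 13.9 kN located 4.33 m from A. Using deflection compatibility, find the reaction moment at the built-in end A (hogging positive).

M_A = 385.8 kN·m

Release the roller at B. Primary structure: cantilever fixed at A.
Free-end deflection of the primary structure under the applied loading (downward +):
  triangular load, peak 28.5 at the fixed end: w₀L⁴/(30EI) = 27133/EI
  point load 29.6 at a = 10.83: Pa²(3L − a)/(6EI) = 16300/EI
  point load 13.9 at a = 4.33: Pa²(3L − a)/(6EI) = 1506/EI
  δ_0 = 44939/EI
Tip deflection under a unit load at B: L³/(3EI) = 732.3/EI.
The prop prevents deflection at B: R_B = δ_0/δ_{BB} = 44939/732.3 = 61.36 kN.
Moment equilibrium about A: M_A = Σ(load moments about A) − R_B·L = 1184 − 61.36×13 = 385.8 kN·m.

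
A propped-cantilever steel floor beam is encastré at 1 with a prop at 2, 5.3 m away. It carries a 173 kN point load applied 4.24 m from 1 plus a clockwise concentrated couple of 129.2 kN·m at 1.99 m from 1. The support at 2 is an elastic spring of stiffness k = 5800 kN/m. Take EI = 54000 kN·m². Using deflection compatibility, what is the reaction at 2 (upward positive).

Choose R_2 as the redundant. The primary structure is the cantilever fixed at 1.
Deflection at 2 on the released cantilever, summing each load's contribution:
  point load 173 at a = 4.24: Pa²(3L − a)/(6EI) = 6044/EI
  clockwise couple 129.2 at a = 1.99: M₀a(2L − a)/(2EI) = 1107/EI
  δ_0 = 7151/EI
Tip deflection under a unit load at 2: L³/(3EI) = 49.63/EI.
With EI = 54000 kN·m²: δ_0 = 0.13242 m and δ_{22} = 0.000919 m/kN.
Compatibility — the spring shortens by R_2/k under the reaction it provides: δ_0 − R_2·δ_{22} = R_2/k. With 1/k = 0.000172 m/kN, R_2 = δ_0 / (δ_{22} + 1/k) = 0.13242 / (0.000919 + 0.000172) = 121.3 kN.

R_2 = 121.3 kN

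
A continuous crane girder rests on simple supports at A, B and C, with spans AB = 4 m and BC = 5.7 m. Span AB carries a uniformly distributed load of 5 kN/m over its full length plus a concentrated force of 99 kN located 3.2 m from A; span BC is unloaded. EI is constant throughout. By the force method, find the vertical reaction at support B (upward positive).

R_B = 101 kN

Take M_B as the redundant. Released structure: two simple spans AB and BC with a hinge at B.
Rotations at B on the released spans (each span's end-slope, ×1/EI):
  span AB: UDL 5: wL³/(24EI) = 13.33/EI
  span AB: point load 99 at a = 3.2: Pab(L + a)/(6LEI) = 76.03/EI
  relative rotation θ_0 = (89.37 + 0)/EI = 89.37/EI
A unit hogging moment at B produces rotation L₁/(3EI) + L₂/(3EI) = 3.233/EI.
Slope continuity at B: θ_0 = M_B·3.233/EI, so M_B = 89.37/3.233 = 27.64 kN·m (hogging).
Span AB, ΣM about A with M_B applied at B: R_B^{AB}·4 = 356.8 + 27.64, so R_B^{AB} = 96.11 kN and R_A = 119 − 96.11 = 22.89 kN.
Span BC, ΣM about C: R_B^{BC}·5.7 = 0 + 27.64, so R_B^{BC} = 4.849 kN and R_C = 0 − 4.849 = -4.849 kN.
R_B = 96.11 + 4.849 = 101 kN.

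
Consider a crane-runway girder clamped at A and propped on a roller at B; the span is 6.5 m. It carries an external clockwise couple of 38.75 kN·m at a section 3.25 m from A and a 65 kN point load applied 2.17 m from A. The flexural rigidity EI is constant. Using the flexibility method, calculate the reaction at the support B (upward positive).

Remove the prop at B; the released (primary) structure is a cantilever built in at A.
Downward deflection at the released point B due to the loads:
  clockwise couple 38.75 at a = 3.25: M₀a(2L − a)/(2EI) = 613.9/EI
  point load 65 at a = 2.17: Pa²(3L − a)/(6EI) = 884.1/EI
  δ_0 = 1498/EI
Flexibility coefficient — unit upward force at B: δ_{BB} = L³/(3EI) = 91.54/EI.
The prop prevents deflection at B: R_B = δ_0/δ_{BB} = 1498/91.54 = 16.36 kN.

R_B = 16.36 kN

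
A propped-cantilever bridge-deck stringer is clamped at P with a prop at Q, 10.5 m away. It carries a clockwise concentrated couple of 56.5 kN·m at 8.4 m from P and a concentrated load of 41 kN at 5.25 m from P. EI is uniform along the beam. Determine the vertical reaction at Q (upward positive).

R_Q = 20.56 kN

Release the roller at Q. Primary structure: cantilever fixed at P.
Deflection at Q on the released cantilever, summing each load's contribution:
  clockwise couple 56.5 at a = 8.4: M₀a(2L − a)/(2EI) = 2990/EI
  point load 41 at a = 5.25: Pa²(3L − a)/(6EI) = 4944/EI
  δ_0 = 7934/EI
Flexibility coefficient — unit upward force at Q: δ_{QQ} = L³/(3EI) = 385.9/EI.
Compatibility at Q: δ_0 − R_Q·δ_{QQ} = 0, so R_Q = 7934/385.9 = 20.56 kN.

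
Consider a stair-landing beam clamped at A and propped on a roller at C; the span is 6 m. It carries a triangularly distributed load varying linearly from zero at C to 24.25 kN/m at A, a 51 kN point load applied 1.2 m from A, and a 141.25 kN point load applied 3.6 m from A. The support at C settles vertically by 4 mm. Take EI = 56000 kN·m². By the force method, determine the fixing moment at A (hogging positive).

M_A = 263.3 kN·m

Take the reaction at C as the redundant and release it; the primary structure is a cantilever fixed at A.
Deflection at C on the released cantilever, summing each load's contribution:
  triangular load, peak 24.25 at the fixed end: w₀L⁴/(30EI) = 1048/EI
  point load 51 at a = 1.2: Pa²(3L − a)/(6EI) = 205.6/EI
  point load 141.25 at a = 3.6: Pa²(3L − a)/(6EI) = 4393/EI
  δ_0 = 5647/EI
Tip deflection under a unit load at C: L³/(3EI) = 72/EI.
With EI = 56000 kN·m²: δ_0 = 0.10083 m and δ_{CC} = 0.001286 m/kN.
Compatibility — the beam at C must follow the support down by 0.004 m: δ_0 − R_C·δ_{CC} = 0.004, so R_C = (0.10083 − 0.004)/0.001286 = 75.31 kN.
Moment equilibrium about A: M_A = Σ(load moments about A) − R_C·L = 715.2 − 75.31×6 = 263.3 kN·m.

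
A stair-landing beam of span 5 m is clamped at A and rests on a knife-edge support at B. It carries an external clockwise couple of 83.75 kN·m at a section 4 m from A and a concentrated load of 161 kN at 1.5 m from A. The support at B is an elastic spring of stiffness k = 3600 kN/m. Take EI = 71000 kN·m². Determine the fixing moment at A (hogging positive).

Remove the prop at B; the released (primary) structure is a cantilever built in at A.
Downward deflection at the released point B due to the loads:
  clockwise couple 83.75 at a = 4: M₀a(2L − a)/(2EI) = 1005/EI
  point load 161 at a = 1.5: Pa²(3L − a)/(6EI) = 815.1/EI
  δ_0 = 1820/EI
Flexibility coefficient — unit upward force at B: δ_{BB} = L³/(3EI) = 41.67/EI.
With EI = 71000 kN·m²: δ_0 = 0.025635 m and δ_{BB} = 0.000587 m/kN.
Compatibility — the spring shortens by R_B/k under the reaction it provides: δ_0 − R_B·δ_{BB} = R_B/k. With 1/k = 0.000278 m/kN, R_B = δ_0 / (δ_{BB} + 1/k) = 0.025635 / (0.000587 + 0.000278) = 29.65 kN.
Moment equilibrium about A: M_A = Σ(load moments about A) − R_B·L = 325.2 − 29.65×5 = 177 kN·m.

M_A = 177 kN·m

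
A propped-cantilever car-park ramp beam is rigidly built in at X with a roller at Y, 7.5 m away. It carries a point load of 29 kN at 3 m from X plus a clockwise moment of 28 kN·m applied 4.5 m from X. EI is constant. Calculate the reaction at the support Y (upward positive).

R_Y = 10.74 kN

Take the reaction at Y as the redundant and release it; the primary structure is a cantilever fixed at X.
Primary-structure tip deflection at Y by superposition:
  point load 29 at a = 3: Pa²(3L − a)/(6EI) = 848.2/EI
  clockwise couple 28 at a = 4.5: M₀a(2L − a)/(2EI) = 661.5/EI
  δ_0 = 1510/EI
Tip deflection under a unit load at Y: L³/(3EI) = 140.6/EI.
The prop prevents deflection at Y: R_Y = δ_0/δ_{YY} = 1510/140.6 = 10.74 kN.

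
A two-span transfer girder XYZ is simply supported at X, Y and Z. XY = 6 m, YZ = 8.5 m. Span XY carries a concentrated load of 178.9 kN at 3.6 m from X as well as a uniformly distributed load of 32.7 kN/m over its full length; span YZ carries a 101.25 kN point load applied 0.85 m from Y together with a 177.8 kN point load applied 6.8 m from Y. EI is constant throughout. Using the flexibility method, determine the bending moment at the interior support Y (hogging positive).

Release continuity at Y by inserting a hinge; the redundant is the internal moment M_Y. The primary structure is two simply-supported spans XY and YZ.
Discontinuity in slope at Y on the released structure — sum the simple-span end rotations:
  span XY: point load 178.9 at a = 3.6: Pab(L + a)/(6LEI) = 412.2/EI
  span XY: UDL 32.7: wL³/(24EI) = 294.3/EI
  span YZ: point load 101.25 at a = 0.85: Pab(L + b)/(6LEI) = 208.5/EI
  span YZ: point load 177.8 at a = 6.8: Pab(L + b)/(6LEI) = 411.1/EI
  relative rotation θ_0 = (706.5 + 619.6)/EI = 1326/EI
A unit hogging moment at Y produces rotation L₁/(3EI) + L₂/(3EI) = 4.833/EI.
Compatibility: M_Y·(L₁+L₂)/(3EI) = θ_0, giving M_Y = 274.4 kN·m (hogging).

M_Y = 274.4 kN·m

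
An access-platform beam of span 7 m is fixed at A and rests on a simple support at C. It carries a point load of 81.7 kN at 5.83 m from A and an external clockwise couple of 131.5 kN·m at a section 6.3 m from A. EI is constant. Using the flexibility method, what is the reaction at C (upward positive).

R_C = 89.3 kN

Remove the prop at C; the released (primary) structure is a cantilever built in at A.
Downward deflection at the released point C due to the loads:
  point load 81.7 at a = 5.83: Pa²(3L − a)/(6EI) = 7021/EI
  clockwise couple 131.5 at a = 6.3: M₀a(2L − a)/(2EI) = 3190/EI
  δ_0 = 10210/EI
Tip deflection under a unit load at C: L³/(3EI) = 114.3/EI.
Compatibility at C: δ_0 − R_C·δ_{CC} = 0, so R_C = 10210/114.3 = 89.3 kN.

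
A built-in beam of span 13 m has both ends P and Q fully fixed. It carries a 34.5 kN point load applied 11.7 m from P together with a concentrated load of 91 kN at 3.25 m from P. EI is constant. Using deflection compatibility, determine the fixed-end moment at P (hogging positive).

M_P = 170.4 kN·m

Take the two fixed-end moments M_P, M_Q as redundants; the released structure is the simple span PQ.
On the primary (simply-supported) span, the end slopes from the loading are:
  at P: point load 34.5 at a = 11.7: Pab(L + b)/(6LEI) = 96.2/EI
  at Q: point load 34.5 at a = 11.7: Pab(L + a)/(6LEI) = 166.2/EI
  at P: point load 91 at a = 3.25: Pab(L + b)/(6LEI) = 841/EI
  at Q: point load 91 at a = 3.25: Pab(L + a)/(6LEI) = 600.7/EI
  θ_P0 = 937.2/EI,  θ_Q0 = 766.9/EI
Flexibility coefficients: a unit moment at one end gives L/(3EI) there and L/(6EI) at the far end, so f₁₁ = f₂₂ = 4.333/EI and f₁₂ = f₂₁ = 2.167/EI.
Compatibility — zero rotation at each built-in end:
  4.333 M_P + 2.167 M_Q = 937.2
  2.167 M_P + 4.333 M_Q = 766.9
Solving the pair gives M_P = 170.4 kN·m and M_Q = 91.78 kN·m (hogging).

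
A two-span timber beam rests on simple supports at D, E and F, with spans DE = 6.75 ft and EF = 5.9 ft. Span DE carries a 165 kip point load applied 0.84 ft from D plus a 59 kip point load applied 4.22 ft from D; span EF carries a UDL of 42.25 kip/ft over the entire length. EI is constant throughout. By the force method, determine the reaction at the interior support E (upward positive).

Insert a hinge at E; M_E is the redundant, and each span becomes simply supported.
Discontinuity in slope at E on the released structure — sum the simple-span end rotations:
  span DE: point load 165 at a = 0.84: Pab(L + a)/(6LEI) = 153.5/EI
  span DE: point load 59 at a = 4.22: Pab(L + a)/(6LEI) = 170.6/EI
  span EF: UDL 42.25: wL³/(24EI) = 361.6/EI
  relative rotation θ_0 = (324.1 + 361.6)/EI = 685.7/EI
A unit hogging moment at E produces rotation L₁/(3EI) + L₂/(3EI) = 4.217/EI.
Slope continuity at E: θ_0 = M_E·4.217/EI, so M_E = 685.7/4.217 = 162.6 kip·ft (hogging).
Span DE, ΣM about D with M_E applied at E: R_E^{DE}·6.75 = 387.6 + 162.6, so R_E^{DE} = 81.51 kip and R_D = 224 − 81.51 = 142.5 kip.
Span EF, ΣM about F: R_E^{EF}·5.9 = 735.4 + 162.6, so R_E^{EF} = 152.2 kip and R_F = 249.3 − 152.2 = 97.08 kip.
R_E = 81.51 + 152.2 = 233.7 kip.

R_E = 233.7 kip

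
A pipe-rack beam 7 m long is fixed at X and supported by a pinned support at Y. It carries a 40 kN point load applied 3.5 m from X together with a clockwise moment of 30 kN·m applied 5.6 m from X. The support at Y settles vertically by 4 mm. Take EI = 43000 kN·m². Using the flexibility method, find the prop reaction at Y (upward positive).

R_Y = 17.17 kN

Release the roller at Y. Primary structure: cantilever fixed at X.
Primary-structure tip deflection at Y by superposition:
  point load 40 at a = 3.5: Pa²(3L − a)/(6EI) = 1429/EI
  clockwise couple 30 at a = 5.6: M₀a(2L − a)/(2EI) = 705.6/EI
  δ_0 = 2135/EI
Tip deflection under a unit load at Y: L³/(3EI) = 114.3/EI.
With EI = 43000 kN·m²: δ_0 = 0.049646 m and δ_{YY} = 0.002659 m/kN.
Compatibility — the beam at Y must follow the support down by 0.004 m: δ_0 − R_Y·δ_{YY} = 0.004, so R_Y = (0.049646 − 0.004)/0.002659 = 17.17 kN.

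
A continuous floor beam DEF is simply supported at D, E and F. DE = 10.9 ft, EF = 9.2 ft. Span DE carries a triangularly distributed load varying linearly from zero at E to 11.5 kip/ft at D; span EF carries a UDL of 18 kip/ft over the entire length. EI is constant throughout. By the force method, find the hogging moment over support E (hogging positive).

Release continuity at E by inserting a hinge; the redundant is the internal moment M_E. The primary structure is two simply-supported spans DE and EF.
End slopes at the hinge E, treating each span as simply supported:
  span DE: triangular load, peak 11.5: 7w₀L³/(360EI) = 289.6/EI
  span EF: UDL 18: wL³/(24EI) = 584/EI
  relative rotation θ_0 = (289.6 + 584)/EI = 873.6/EI
A unit hogging moment at E produces rotation L₁/(3EI) + L₂/(3EI) = 6.7/EI.
Compatibility: M_E·(L₁+L₂)/(3EI) = θ_0, giving M_E = 130.4 kip·ft (hogging).

M_E = 130.4 kip·ft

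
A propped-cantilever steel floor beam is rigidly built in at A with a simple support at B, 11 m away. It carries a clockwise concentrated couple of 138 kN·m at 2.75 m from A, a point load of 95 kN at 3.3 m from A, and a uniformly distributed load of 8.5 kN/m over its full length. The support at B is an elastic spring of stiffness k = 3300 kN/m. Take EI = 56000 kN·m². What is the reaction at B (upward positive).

Remove the prop at B; the released (primary) structure is a cantilever built in at A.
Primary-structure tip deflection at B by superposition:
  clockwise couple 138 at a = 2.75: M₀a(2L − a)/(2EI) = 3653/EI
  point load 95 at a = 3.3: Pa²(3L − a)/(6EI) = 5121/EI
  UDL 8.5: wL⁴/(8EI) = 15556/EI
  δ_0 = 24330/EI
Flexibility coefficient — unit upward force at B: δ_{BB} = L³/(3EI) = 443.7/EI.
With EI = 56000 kN·m²: δ_0 = 0.43446 m and δ_{BB} = 0.007923 m/kN.
Compatibility — the spring shortens by R_B/k under the reaction it provides: δ_0 − R_B·δ_{BB} = R_B/k. With 1/k = 0.000303 m/kN, R_B = δ_0 / (δ_{BB} + 1/k) = 0.43446 / (0.007923 + 0.000303) = 52.82 kN.

R_B = 52.82 kN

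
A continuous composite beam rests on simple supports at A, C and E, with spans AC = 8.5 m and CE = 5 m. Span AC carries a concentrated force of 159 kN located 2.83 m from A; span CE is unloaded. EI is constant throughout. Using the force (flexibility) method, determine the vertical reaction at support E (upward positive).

R_E = -25.19 kN

Insert a hinge at C; M_C is the redundant, and each span becomes simply supported.
End slopes at the hinge C, treating each span as simply supported:
  span AC: point load 159 at a = 2.83: Pab(L + a)/(6LEI) = 566.8/EI
  relative rotation θ_0 = (566.8 + 0)/EI = 566.8/EI
A unit hogging moment at C produces rotation L₁/(3EI) + L₂/(3EI) = 4.5/EI.
Compatibility: M_C·(L₁+L₂)/(3EI) = θ_0, giving M_C = 126 kN·m (hogging).
Span CE, ΣM about E: R_C^{CE}·5 = 0 + 126, so R_C^{CE} = 25.19 kN and R_E = 0 − 25.19 = -25.19 kN.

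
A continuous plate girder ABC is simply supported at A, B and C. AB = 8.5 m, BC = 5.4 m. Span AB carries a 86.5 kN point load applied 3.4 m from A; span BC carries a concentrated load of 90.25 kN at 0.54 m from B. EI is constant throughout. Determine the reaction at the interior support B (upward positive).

R_B = 143.6 kN

Release continuity at B by inserting a hinge; the redundant is the internal moment M_B. The primary structure is two simply-supported spans AB and BC.
Rotations at B on the released spans (each span's end-slope, ×1/EI):
  span AB: point load 86.5 at a = 3.4: Pab(L + a)/(6LEI) = 350/EI
  span BC: point load 90.25 at a = 0.54: Pab(L + b)/(6LEI) = 75/EI
  relative rotation θ_0 = (350 + 75)/EI = 425/EI
A unit hogging moment at B produces rotation L₁/(3EI) + L₂/(3EI) = 4.633/EI.
Slope continuity at B: θ_0 = M_B·4.633/EI, so M_B = 425/4.633 = 91.72 kN·m (hogging).
Span AB, ΣM about A with M_B applied at B: R_B^{AB}·8.5 = 294.1 + 91.72, so R_B^{AB} = 45.39 kN and R_A = 86.5 − 45.39 = 41.11 kN.
Span BC, ΣM about C: R_B^{BC}·5.4 = 438.6 + 91.72, so R_B^{BC} = 98.21 kN and R_C = 90.25 − 98.21 = -7.961 kN.
R_B = 45.39 + 98.21 = 143.6 kN.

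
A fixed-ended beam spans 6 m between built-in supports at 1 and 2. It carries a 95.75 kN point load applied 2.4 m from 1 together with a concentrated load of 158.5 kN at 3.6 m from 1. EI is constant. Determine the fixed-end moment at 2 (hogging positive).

Release both end moments; the primary structure is a simply-supported span 12 with redundants M_1 and M_2.
On the primary (simply-supported) span, the end slopes from the loading are:
  at 1: point load 95.75 at a = 2.4: Pab(L + b)/(6LEI) = 220.6/EI
  at 2: point load 95.75 at a = 2.4: Pab(L + a)/(6LEI) = 193/EI
  at 1: point load 158.5 at a = 3.6: Pab(L + b)/(6LEI) = 319.5/EI
  at 2: point load 158.5 at a = 3.6: Pab(L + a)/(6LEI) = 365.2/EI
  θ_10 = 540.1/EI,  θ_20 = 558.2/EI
Flexibility coefficients: a unit moment at one end gives L/(3EI) there and L/(6EI) at the far end, so f₁₁ = f₂₂ = 2/EI and f₁₂ = f₂₁ = 1/EI.
Compatibility — zero rotation at each built-in end:
  2 M_1 + 1 M_2 = 540.1
  1 M_1 + 2 M_2 = 558.2
Solving the pair gives M_1 = 174 kN·m and M_2 = 192.1 kN·m (hogging).

M_2 = 192.1 kN·m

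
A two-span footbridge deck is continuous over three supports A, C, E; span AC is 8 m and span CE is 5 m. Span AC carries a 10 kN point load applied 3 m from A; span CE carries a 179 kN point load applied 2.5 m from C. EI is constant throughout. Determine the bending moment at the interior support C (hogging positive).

M_C = 72.48 kN·m

Release continuity at C by inserting a hinge; the redundant is the internal moment M_C. The primary structure is two simply-supported spans AC and CE.
Rotations at C on the released spans (each span's end-slope, ×1/EI):
  span AC: point load 10 at a = 3: Pab(L + a)/(6LEI) = 34.38/EI
  span CE: point load 179 at a = 2.5: Pab(L + b)/(6LEI) = 279.7/EI
  relative rotation θ_0 = (34.38 + 279.7)/EI = 314.1/EI
A unit hogging moment at C produces rotation L₁/(3EI) + L₂/(3EI) = 4.333/EI.
Compatibility: M_C·(L₁+L₂)/(3EI) = θ_0, giving M_C = 72.48 kN·m (hogging).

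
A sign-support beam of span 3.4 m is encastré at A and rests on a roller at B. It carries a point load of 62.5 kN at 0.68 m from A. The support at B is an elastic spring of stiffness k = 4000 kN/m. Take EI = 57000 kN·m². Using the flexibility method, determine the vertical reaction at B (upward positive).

Remove the prop at B; the released (primary) structure is a cantilever built in at A.
Downward deflection at the released point B due to the loads:
  point load 62.5 at a = 0.68: Pa²(3L − a)/(6EI) = 45.85/EI
Flexibility coefficient — unit upward force at B: δ_{BB} = L³/(3EI) = 13.1/EI.
With EI = 57000 kN·m²: δ_0 = 0.000804 m and δ_{BB} = 0.00023 m/kN.
Compatibility — the spring shortens by R_B/k under the reaction it provides: δ_0 − R_B·δ_{BB} = R_B/k. With 1/k = 0.00025 m/kN, R_B = δ_0 / (δ_{BB} + 1/k) = 0.000804 / (0.00023 + 0.00025) = 1.677 kN.

R_B = 1.677 kN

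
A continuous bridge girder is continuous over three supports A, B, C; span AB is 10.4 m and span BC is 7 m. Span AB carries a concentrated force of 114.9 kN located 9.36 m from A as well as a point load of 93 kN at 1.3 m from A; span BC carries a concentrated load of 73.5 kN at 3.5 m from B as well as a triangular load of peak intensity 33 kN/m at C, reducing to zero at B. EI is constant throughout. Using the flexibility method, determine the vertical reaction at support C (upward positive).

R_C = 88.98 kN

Insert a hinge at B; M_B is the redundant, and each span becomes simply supported.
Rotations at B on the released spans (each span's end-slope, ×1/EI):
  span AB: point load 114.9 at a = 9.36: Pab(L + a)/(6LEI) = 354.2/EI
  span AB: point load 93 at a = 1.3: Pab(L + a)/(6LEI) = 206.3/EI
  span BC: point load 73.5 at a = 3.5: Pab(L + b)/(6LEI) = 225.1/EI
  span BC: triangular load, peak 33: 7w₀L³/(360EI) = 220.1/EI
  relative rotation θ_0 = (560.5 + 445.2)/EI = 1006/EI
A unit hogging moment at B produces rotation L₁/(3EI) + L₂/(3EI) = 5.8/EI.
Slope continuity at B: θ_0 = M_B·5.8/EI, so M_B = 1006/5.8 = 173.4 kN·m (hogging).
Span BC, ΣM about C: R_B^{BC}·7 = 526.8 + 173.4, so R_B^{BC} = 100 kN and R_C = 189 − 100 = 88.98 kN.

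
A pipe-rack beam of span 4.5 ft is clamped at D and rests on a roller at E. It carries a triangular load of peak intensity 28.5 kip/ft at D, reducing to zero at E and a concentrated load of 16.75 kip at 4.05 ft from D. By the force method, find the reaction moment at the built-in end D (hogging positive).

M_D = 42.21 kip·ft

Take the reaction at E as the redundant and release it; the primary structure is a cantilever fixed at D.
Downward deflection at the released point E due to the loads:
  triangular load, peak 28.5 at the fixed end: w₀L⁴/(30EI) = 389.6/EI
  point load 16.75 at a = 4.05: Pa²(3L − a)/(6EI) = 432.7/EI
  δ_0 = 822.3/EI
Tip deflection under a unit load at E: L³/(3EI) = 30.38/EI.
The prop prevents deflection at E: R_E = δ_0/δ_{EE} = 822.3/30.38 = 27.07 kip.
Moment equilibrium about D: M_D = Σ(load moments about D) − R_E·L = 164 − 27.07×4.5 = 42.21 kip·ft.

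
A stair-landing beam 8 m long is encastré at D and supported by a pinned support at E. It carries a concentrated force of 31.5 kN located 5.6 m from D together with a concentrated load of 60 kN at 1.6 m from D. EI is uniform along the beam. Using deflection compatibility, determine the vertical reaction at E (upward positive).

Choose R_E as the redundant. The primary structure is the cantilever fixed at D.
Deflection at E on the released cantilever, summing each load's contribution:
  point load 31.5 at a = 5.6: Pa²(3L − a)/(6EI) = 3029/EI
  point load 60 at a = 1.6: Pa²(3L − a)/(6EI) = 573.4/EI
  δ_0 = 3603/EI
Tip deflection under a unit load at E: L³/(3EI) = 170.7/EI.
The prop prevents deflection at E: R_E = δ_0/δ_{EE} = 3603/170.7 = 21.11 kN.

R_E = 21.11 kN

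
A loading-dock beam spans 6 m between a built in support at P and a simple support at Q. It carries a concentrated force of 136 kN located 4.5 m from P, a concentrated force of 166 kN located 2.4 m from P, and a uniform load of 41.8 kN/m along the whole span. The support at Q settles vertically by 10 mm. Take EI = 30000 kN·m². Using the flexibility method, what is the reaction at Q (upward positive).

R_Q = 210.5 kN

Release the roller at Q. Primary structure: cantilever fixed at P.
Free-end deflection of the primary structure under the applied loading (downward +):
  point load 136 at a = 4.5: Pa²(3L − a)/(6EI) = 6196/EI
  point load 166 at a = 2.4: Pa²(3L − a)/(6EI) = 2486/EI
  UDL 41.8: wL⁴/(8EI) = 6772/EI
  δ_0 = 15454/EI
Tip deflection under a unit load at Q: L³/(3EI) = 72/EI.
With EI = 30000 kN·m²: δ_0 = 0.51514 m and δ_{QQ} = 0.0024 m/kN.
Compatibility — the beam at Q must follow the support down by 0.01 m: δ_0 − R_Q·δ_{QQ} = 0.01, so R_Q = (0.51514 − 0.01)/0.0024 = 210.5 kN.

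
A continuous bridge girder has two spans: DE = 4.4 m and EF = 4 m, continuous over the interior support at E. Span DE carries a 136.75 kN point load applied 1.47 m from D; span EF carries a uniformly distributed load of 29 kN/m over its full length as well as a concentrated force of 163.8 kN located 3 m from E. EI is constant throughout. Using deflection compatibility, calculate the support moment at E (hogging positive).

Insert a hinge at E; M_E is the redundant, and each span becomes simply supported.
Discontinuity in slope at E on the released structure — sum the simple-span end rotations:
  span DE: point load 136.75 at a = 1.47: Pab(L + a)/(6LEI) = 131/EI
  span EF: UDL 29: wL³/(24EI) = 77.33/EI
  span EF: point load 163.8 at a = 3: Pab(L + b)/(6LEI) = 102.4/EI
  relative rotation θ_0 = (131 + 179.7)/EI = 310.7/EI
A unit hogging moment at E produces rotation L₁/(3EI) + L₂/(3EI) = 2.8/EI.
Slope continuity at E: θ_0 = M_E·2.8/EI, so M_E = 310.7/2.8 = 111 kN·m (hogging).

M_E = 111 kN·m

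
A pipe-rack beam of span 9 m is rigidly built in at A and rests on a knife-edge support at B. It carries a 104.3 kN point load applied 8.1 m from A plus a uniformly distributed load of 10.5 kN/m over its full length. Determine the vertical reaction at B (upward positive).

R_B = 124.1 kN

Take the reaction at B as the redundant and release it; the primary structure is a cantilever fixed at A.
Deflection at B on the released cantilever, summing each load's contribution:
  point load 104.3 at a = 8.1: Pa²(3L − a)/(6EI) = 21556/EI
  UDL 10.5: wL⁴/(8EI) = 8611/EI
  δ_0 = 30167/EI
Tip deflection under a unit load at B: L³/(3EI) = 243/EI.
Compatibility at B: δ_0 − R_B·δ_{BB} = 0, so R_B = 30167/243 = 124.1 kN.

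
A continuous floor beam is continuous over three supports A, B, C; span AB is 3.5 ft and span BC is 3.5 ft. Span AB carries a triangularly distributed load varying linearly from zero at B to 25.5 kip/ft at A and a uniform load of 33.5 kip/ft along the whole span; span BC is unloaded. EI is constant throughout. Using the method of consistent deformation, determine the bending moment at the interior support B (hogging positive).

M_B = 34.76 kip·ft

Release continuity at B by inserting a hinge; the redundant is the internal moment M_B. The primary structure is two simply-supported spans AB and BC.
Discontinuity in slope at B on the released structure — sum the simple-span end rotations:
  span AB: triangular load, peak 25.5: 7w₀L³/(360EI) = 21.26/EI
  span AB: UDL 33.5: wL³/(24EI) = 59.85/EI
  relative rotation θ_0 = (81.11 + 0)/EI = 81.11/EI
A unit hogging moment at B produces rotation L₁/(3EI) + L₂/(3EI) = 2.333/EI.
Compatibility: M_B·(L₁+L₂)/(3EI) = θ_0, giving M_B = 34.76 kip·ft (hogging).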